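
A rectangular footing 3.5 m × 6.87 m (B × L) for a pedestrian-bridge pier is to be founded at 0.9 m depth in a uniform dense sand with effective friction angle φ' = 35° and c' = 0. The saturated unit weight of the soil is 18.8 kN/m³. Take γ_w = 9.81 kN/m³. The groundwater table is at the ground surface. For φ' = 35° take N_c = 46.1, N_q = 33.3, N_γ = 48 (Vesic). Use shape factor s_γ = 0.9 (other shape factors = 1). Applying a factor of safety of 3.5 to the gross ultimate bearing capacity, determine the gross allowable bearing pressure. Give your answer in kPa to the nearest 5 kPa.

q_all ≈ 270 kPa

With the water table at the surface the whole profile is submerged: γ' = 18.8 − 9.81 = 8.99 kN/m³, so q = γ'·D_f = 8.091 kPa; the same γ' applies in the ½γBN_γ term.
q_ult = q·N_q + 0.5·γ·B·N_γ·s_γ
     = 8.091 × 33.3 + 0.5 × 8.99 × 3.5 × 48 × 0.9
     = 269.43 + 679.64 = 949.07 kPa.
q_all = q_ult / FS = 949.07 / 3.5 = 271.16 kPa.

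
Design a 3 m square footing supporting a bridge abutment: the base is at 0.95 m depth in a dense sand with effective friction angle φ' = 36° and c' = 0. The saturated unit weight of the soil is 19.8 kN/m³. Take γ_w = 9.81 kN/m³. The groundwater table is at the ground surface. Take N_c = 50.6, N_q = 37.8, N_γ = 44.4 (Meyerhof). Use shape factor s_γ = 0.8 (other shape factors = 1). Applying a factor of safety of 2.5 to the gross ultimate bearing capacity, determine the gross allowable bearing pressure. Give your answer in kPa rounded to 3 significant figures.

q_all ≈ 356 kPa

γ' = 19.8 − 9.81 = 9.99 kN/m³ (submerged throughout). q = 9.99 × 0.95 = 9.4905 kPa; the same γ' applies in the ½γBN_γ term.
q·N_q = 9.4905 × 37.8 = 358.74 kPa
0.5·γ·B·N_γ·s_γ = 0.5 × 9.99 × 3 × 44.4 × 0.8 = 532.27 kPa
q_ult = 358.74 + 532.27 = 891.01 kPa.
q_all = q_ult / FS = 891.01 / 2.5 = 356.4 kPa.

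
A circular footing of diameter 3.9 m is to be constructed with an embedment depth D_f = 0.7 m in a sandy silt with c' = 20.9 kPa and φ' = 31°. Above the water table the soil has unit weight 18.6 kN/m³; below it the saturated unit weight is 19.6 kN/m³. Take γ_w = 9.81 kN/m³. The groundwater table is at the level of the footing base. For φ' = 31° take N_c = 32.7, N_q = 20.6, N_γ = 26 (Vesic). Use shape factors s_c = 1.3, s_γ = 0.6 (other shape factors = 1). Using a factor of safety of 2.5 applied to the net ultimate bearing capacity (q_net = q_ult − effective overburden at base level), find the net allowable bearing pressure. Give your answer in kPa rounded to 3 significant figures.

Overburden at base level: q = 18.6 × 0.7 = 13.02 kPa.
Below the base the soil is submerged, so the ½γBN_γ term uses γ' = 19.6 − 9.81 = 9.79 kN/m³.
Cohesion term c·N_c·s_c = 20.9 × 32.7 × 1.3 = 888.46 kPa; surcharge term q·N_q = 13.02 × 20.6 = 268.21 kPa; self-weight term 0.5·γ·B·N_γ·s_γ = 0.5 × 9.79 × 3.9 × 26 × 0.6 = 297.81 kPa.
q_ult = 888.46 + 268.21 + 297.81 = 1454.5 kPa.
Net ultimate: q_net = 1454.5 − 13.02 = 1441.5 kPa.
q_all(net) = 1441.5 / 2.5 = 576.59 kPa.

q_all(net) ≈ 577 kPa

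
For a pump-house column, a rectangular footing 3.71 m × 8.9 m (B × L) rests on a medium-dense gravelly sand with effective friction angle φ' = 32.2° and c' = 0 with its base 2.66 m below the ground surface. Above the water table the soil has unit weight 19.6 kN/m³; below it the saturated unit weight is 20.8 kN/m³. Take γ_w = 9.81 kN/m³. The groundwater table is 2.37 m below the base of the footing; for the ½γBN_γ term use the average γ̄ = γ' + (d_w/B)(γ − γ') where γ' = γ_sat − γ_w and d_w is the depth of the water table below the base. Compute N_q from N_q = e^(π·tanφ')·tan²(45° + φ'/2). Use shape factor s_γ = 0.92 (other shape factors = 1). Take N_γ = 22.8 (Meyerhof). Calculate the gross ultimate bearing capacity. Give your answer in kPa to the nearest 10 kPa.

tan32.2° = 0.6297, so N_q = e^(π×0.6297)·tan²(61.1°) = 7.231 × 3.282 = 23.73.
q = γ·D_f = 19.6 × 2.66 = 52.136 kPa.
γ' = 10.99 kN/m³; averaging over the depth B below the base, γ̄ = γ' + (d_w/B)(γ − γ') = 16.49 kN/m³.
q·N_q = 52.136 × 23.728 = 1237.1 kPa
0.5·γ·B·N_γ·s_γ = 0.5 × 16.49 × 3.71 × 22.8 × 0.92 = 641.64 kPa
q_ult = 1237.1 + 641.64 = 1878.7 kPa.

q_ult ≈ 1880 kPa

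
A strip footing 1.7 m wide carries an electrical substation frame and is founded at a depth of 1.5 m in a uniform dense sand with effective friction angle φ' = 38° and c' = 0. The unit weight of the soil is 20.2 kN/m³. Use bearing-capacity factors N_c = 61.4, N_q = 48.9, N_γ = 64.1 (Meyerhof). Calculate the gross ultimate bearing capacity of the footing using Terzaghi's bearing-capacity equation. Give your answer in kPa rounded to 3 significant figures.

q_ult ≈ 2580 kPa

Overburden at base level: q = 20.2 × 1.5 = 30.3 kPa.
Surcharge term q·N_q = 30.3 × 48.9 = 1481.7 kPa; self-weight term 0.5·γ·B·N_γ = 0.5 × 20.2 × 1.7 × 64.1 = 1100.6 kPa.
q_ult = 1481.7 + 1100.6 = 2582.3 kPa.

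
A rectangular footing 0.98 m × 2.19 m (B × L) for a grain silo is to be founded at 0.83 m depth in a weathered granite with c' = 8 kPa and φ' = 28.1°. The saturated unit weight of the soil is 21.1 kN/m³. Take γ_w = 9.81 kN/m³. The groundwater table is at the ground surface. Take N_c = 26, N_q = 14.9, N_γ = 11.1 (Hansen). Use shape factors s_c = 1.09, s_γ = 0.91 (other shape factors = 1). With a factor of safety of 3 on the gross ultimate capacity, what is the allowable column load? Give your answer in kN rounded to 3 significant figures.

γ' = 21.1 − 9.81 = 11.29 kN/m³ (submerged throughout). q = 11.29 × 0.83 = 9.3707 kPa; the same γ' applies in the ½γBN_γ term.
c·N_c·s_c = 8 × 26 × 1.09 = 226.72 kPa
q·N_q = 9.3707 × 14.9 = 139.62 kPa
0.5·γ·B·N_γ·s_γ = 0.5 × 11.29 × 0.98 × 11.1 × 0.91 = 55.88 kPa
q_ult = 226.72 + 139.62 + 55.88 = 422.22 kPa.
Gross allowable pressure q_all = 422.22 / 3 = 140.74 kPa.
Footing area = 2.1462 m², so allowable column load = 140.74 × 2.1462 = 302.06 kN.

P_all ≈ 302 kN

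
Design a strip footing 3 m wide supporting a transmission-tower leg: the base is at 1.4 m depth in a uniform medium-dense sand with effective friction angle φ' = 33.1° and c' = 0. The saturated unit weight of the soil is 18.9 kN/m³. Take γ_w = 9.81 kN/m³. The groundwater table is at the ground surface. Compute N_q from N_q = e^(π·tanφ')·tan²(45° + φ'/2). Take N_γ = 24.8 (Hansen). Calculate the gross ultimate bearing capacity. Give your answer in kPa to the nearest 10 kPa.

q_ult ≈ 670 kPa

tan33.1° = 0.6519, so N_q = e^(π×0.6519)·tan²(61.55°) = 7.752 × 3.406 = 26.41.
γ' = 18.9 − 9.81 = 9.09 kN/m³ (submerged throughout). q = 9.09 × 1.4 = 12.726 kPa; the same γ' applies in the ½γBN_γ term.
q·N_q = 12.726 × 26.406 = 336.05 kPa
0.5·γ·B·N_γ = 0.5 × 9.09 × 3 × 24.8 = 338.15 kPa
q_ult = 336.05 + 338.15 = 674.19 kPa.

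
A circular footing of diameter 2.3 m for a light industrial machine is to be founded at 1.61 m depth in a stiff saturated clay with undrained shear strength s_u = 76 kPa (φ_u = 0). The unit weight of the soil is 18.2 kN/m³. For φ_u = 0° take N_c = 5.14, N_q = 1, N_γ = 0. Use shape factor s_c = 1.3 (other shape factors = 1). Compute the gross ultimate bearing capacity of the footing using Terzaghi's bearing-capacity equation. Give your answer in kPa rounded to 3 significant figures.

q_ult ≈ 537 kPa

Effective surcharge at the founding depth q = γ·D_f = 18.2 × 1.61 = 29.302 kPa.
q_ult = c·N_c·s_c + q·N_q
     = 76 × 5.14 × 1.3 + 29.302 × 1
     = 507.83 + 29.302 = 537.13 kPa.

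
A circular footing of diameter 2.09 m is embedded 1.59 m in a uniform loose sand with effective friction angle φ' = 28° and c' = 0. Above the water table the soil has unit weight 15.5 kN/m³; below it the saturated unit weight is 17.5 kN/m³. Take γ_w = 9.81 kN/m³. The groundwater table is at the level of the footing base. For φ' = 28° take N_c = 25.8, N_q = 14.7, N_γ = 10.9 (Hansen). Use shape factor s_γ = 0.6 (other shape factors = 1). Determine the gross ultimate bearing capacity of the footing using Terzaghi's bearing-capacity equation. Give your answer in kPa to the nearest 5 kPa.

Effective surcharge at the founding depth q = γ·D_f = 15.5 × 1.59 = 24.645 kPa.
The water table coincides with the base, so in the self-weight term γ → γ' = 7.69 kN/m³.
q_ult = q·N_q + 0.5·γ·B·N_γ·s_γ
     = 24.645 × 14.7 + 0.5 × 7.69 × 2.09 × 10.9 × 0.6
     = 362.28 + 52.556 = 414.84 kPa.

q_ult ≈ 415 kPa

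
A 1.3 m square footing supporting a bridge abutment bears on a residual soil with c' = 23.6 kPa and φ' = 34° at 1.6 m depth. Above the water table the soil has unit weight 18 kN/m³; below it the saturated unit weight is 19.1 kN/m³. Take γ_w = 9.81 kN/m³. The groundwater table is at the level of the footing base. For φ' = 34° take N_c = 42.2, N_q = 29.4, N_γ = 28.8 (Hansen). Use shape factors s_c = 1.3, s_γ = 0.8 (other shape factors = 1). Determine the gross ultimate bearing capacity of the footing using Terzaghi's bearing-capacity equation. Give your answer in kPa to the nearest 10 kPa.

q_ult ≈ 2280 kPa

Effective surcharge at the founding depth q = γ·D_f = 18 × 1.6 = 28.8 kPa.
The water table coincides with the base, so in the self-weight term γ → γ' = 9.29 kN/m³.
q_ult = c·N_c·s_c + q·N_q + 0.5·γ·B·N_γ·s_γ
     = 23.6 × 42.2 × 1.3 + 28.8 × 29.4 + 0.5 × 9.29 × 1.3 × 28.8 × 0.8
     = 1294.7 + 846.72 + 139.13 = 2280.5 kPa.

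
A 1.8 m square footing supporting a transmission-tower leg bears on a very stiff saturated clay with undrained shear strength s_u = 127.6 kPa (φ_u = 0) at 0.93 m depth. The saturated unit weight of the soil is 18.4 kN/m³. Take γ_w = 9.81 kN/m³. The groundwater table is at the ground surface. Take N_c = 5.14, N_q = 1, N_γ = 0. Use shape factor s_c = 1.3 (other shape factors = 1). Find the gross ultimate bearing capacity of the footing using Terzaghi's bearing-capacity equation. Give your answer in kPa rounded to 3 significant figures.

γ' = 18.4 − 9.81 = 8.59 kN/m³ (submerged throughout). q = 8.59 × 0.93 = 7.9887 kPa.
c·N_c·s_c = 127.6 × 5.14 × 1.3 = 852.62 kPa
q·N_q = 7.9887 × 1 = 7.9887 kPa
q_ult = 852.62 + 7.9887 = 860.61 kPa.

q_ult ≈ 861 kPa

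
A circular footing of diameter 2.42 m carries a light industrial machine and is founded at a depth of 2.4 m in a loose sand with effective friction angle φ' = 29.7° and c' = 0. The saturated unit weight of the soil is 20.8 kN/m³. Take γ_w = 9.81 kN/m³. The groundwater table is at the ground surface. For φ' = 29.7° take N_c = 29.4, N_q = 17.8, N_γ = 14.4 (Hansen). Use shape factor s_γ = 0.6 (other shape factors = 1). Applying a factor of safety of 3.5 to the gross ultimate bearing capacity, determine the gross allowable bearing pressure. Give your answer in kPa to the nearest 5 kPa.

q_all ≈ 165 kPa

γ' = 20.8 − 9.81 = 10.99 kN/m³ (submerged throughout). q = 10.99 × 2.4 = 26.376 kPa; the same γ' applies in the ½γBN_γ term.
q·N_q = 26.376 × 17.8 = 469.49 kPa
0.5·γ·B·N_γ·s_γ = 0.5 × 10.99 × 2.42 × 14.4 × 0.6 = 114.89 kPa
q_ult = 469.49 + 114.89 = 584.39 kPa.
q_all = q_ult / FS = 584.39 / 3.5 = 166.97 kPa.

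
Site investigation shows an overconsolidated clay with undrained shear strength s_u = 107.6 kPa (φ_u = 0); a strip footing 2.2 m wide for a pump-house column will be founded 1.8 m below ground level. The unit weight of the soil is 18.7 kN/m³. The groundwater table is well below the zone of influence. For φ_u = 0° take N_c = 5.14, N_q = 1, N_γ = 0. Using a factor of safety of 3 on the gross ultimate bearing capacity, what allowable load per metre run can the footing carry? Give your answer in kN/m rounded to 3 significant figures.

≈ 430 kN/m

q = γ·D_f = 18.7 × 1.8 = 33.66 kPa.
c·N_c = 107.6 × 5.14 = 553.06 kPa
q·N_q = 33.66 × 1 = 33.66 kPa
q_ult = 553.06 + 33.66 = 586.72 kPa.
Gross allowable pressure q_all = 586.72 / 3 = 195.57 kPa.
Allowable wall load = q_all × B = 195.57 × 2.2 = 430.26 kN per metre run.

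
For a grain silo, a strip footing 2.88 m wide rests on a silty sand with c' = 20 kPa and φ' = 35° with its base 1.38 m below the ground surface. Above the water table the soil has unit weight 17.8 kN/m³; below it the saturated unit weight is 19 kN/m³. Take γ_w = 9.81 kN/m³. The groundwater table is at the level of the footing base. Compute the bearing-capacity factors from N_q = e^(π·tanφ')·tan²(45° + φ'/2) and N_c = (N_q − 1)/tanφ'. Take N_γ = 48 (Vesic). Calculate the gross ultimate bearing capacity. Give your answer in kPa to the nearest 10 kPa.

tan35° = 0.7002, so N_q = e^(π×0.7002)·tan²(62.5°) = 9.023 × 3.69 = 33.3.
N_c = (33.3 − 1)/tan35° = 46.12.
q = γ·D_f = 17.8 × 1.38 = 24.564 kPa.
For the ½γBN_γ term take γ' = 19 − 9.81 = 9.19 kN/m³ (soil below base is submerged).
c·N_c = 20 × 46.124 = 922.47 kPa
q·N_q = 24.564 × 33.296 = 817.89 kPa
0.5·γ·B·N_γ = 0.5 × 9.19 × 2.88 × 48 = 635.21 kPa
q_ult = 922.47 + 817.89 + 635.21 = 2375.6 kPa.

q_ult ≈ 2380 kPa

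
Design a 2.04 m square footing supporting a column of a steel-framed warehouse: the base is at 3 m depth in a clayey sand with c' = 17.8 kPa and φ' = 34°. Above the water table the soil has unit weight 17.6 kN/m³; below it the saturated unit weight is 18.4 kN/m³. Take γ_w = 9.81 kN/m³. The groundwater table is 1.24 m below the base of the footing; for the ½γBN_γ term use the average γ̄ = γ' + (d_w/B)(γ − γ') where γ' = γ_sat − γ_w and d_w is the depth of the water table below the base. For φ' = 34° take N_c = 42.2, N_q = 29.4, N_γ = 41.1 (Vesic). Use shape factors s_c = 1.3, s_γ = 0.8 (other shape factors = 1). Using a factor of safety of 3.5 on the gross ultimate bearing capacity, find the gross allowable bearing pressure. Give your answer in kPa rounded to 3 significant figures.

q_all ≈ 857 kPa

Overburden at base level: q = 17.6 × 3 = 52.8 kPa.
The water table is 1.24 m below the base (< B = 2.04 m), so the ½γBN_γ term uses γ̄ = γ' + (d_w/B)(γ − γ') = 8.59 + (1.24/2.04)(17.6 − 8.59) = 14.067 kN/m³.
Cohesion term c·N_c·s_c = 17.8 × 42.2 × 1.3 = 976.51 kPa; surcharge term q·N_q = 52.8 × 29.4 = 1552.3 kPa; self-weight term 0.5·γ·B·N_γ·s_γ = 0.5 × 14.067 × 2.04 × 41.1 × 0.8 = 471.76 kPa.
q_ult = 976.51 + 1552.3 + 471.76 = 3000.6 kPa.
q_all = 3000.6 / 3.5 = 857.31 kPa.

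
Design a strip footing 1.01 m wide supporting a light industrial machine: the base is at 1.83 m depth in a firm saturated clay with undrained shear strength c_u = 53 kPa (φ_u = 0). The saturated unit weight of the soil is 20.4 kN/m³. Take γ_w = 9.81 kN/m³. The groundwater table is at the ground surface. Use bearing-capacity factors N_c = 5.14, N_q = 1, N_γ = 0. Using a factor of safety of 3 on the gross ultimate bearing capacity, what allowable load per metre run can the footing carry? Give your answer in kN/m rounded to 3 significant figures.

≈ 98.2 kN/m

With the water table at the surface the whole profile is submerged: γ' = 20.4 − 9.81 = 10.59 kN/m³, so q = γ'·D_f = 19.38 kPa.
q_ult = c·N_c + q·N_q
     = 53 × 5.14 + 19.38 × 1
     = 272.42 + 19.38 = 291.8 kPa.
Gross allowable pressure q_all = 291.8 / 3 = 97.267 kPa.
Allowable wall load = q_all × B = 97.267 × 1.01 = 98.239 kN per metre run.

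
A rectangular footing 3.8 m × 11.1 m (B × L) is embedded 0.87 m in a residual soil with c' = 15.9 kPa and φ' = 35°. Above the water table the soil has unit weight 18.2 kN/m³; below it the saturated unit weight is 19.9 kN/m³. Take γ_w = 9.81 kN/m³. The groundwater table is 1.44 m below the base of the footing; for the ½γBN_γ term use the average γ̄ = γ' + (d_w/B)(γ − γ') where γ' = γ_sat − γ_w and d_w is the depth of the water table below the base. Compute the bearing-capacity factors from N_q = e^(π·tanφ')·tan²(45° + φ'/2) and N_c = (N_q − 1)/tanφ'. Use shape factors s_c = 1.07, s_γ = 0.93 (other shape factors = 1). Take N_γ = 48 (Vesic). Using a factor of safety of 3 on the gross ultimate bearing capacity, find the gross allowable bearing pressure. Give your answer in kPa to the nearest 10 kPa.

q_all ≈ 810 kPa

N_q = e^(π·tan35°)·tan²(62.5°) = 33.3; N_c = (N_q − 1)/tanφ' = 46.12.
q = γ·D_f = 18.2 × 0.87 = 15.834 kPa.
γ' = 10.09 kN/m³; averaging over the depth B below the base, γ̄ = γ' + (d_w/B)(γ − γ') = 13.163 kN/m³.
c·N_c·s_c = 15.9 × 46.124 × 1.07 = 784.7 kPa
q·N_q = 15.834 × 33.296 = 527.21 kPa
0.5·γ·B·N_γ·s_γ = 0.5 × 13.163 × 3.8 × 48 × 0.93 = 1116.5 kPa
q_ult = 784.7 + 527.21 + 1116.5 = 2428.4 kPa.
q_all = 2428.4 / 3 = 809.46 kPa.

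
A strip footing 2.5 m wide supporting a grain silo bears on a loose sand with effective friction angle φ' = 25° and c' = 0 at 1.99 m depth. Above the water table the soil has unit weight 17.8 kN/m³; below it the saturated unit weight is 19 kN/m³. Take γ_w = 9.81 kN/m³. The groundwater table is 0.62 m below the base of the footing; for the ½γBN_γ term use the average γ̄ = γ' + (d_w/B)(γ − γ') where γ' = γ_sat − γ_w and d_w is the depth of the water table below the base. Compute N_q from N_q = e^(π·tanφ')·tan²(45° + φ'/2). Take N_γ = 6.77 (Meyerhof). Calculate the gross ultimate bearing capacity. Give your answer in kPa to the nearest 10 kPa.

q_ult ≈ 470 kPa

tan25° = 0.4663, so N_q = e^(π×0.4663)·tan²(57.5°) = 4.327 × 2.464 = 10.66.
Effective surcharge at the founding depth q = γ·D_f = 17.8 × 1.99 = 35.422 kPa.
With d_w = 0.62 m < B, γ̄ = 9.19 + (0.62/2.5) × (17.8 − 9.19) = 11.325 kN/m³.
q_ult = q·N_q + 0.5·γ·B·N_γ
     = 35.422 × 10.662 + 0.5 × 11.325 × 2.5 × 6.77
     = 377.67 + 95.84 = 473.51 kPa.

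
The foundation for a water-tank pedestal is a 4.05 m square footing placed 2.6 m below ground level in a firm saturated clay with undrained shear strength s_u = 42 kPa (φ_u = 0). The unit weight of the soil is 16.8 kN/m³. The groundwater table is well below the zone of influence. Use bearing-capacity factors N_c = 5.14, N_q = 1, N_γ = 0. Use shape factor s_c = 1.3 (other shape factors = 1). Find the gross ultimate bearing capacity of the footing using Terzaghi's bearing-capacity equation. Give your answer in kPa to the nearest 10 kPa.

Effective surcharge at the founding depth q = γ·D_f = 16.8 × 2.6 = 43.68 kPa.
q_ult = c·N_c·s_c + q·N_q
     = 42 × 5.14 × 1.3 + 43.68 × 1
     = 280.64 + 43.68 = 324.32 kPa.

q_ult ≈ 320 kPa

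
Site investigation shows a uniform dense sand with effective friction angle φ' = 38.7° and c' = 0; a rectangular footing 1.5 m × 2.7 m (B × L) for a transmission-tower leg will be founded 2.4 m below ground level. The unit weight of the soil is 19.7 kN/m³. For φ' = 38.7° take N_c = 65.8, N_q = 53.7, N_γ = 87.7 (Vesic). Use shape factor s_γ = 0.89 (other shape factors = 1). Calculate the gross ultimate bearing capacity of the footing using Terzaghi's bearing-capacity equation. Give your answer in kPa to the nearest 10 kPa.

q = γ·D_f = 19.7 × 2.4 = 47.28 kPa.
q·N_q = 47.28 × 53.7 = 2538.9 kPa
0.5·γ·B·N_γ·s_γ = 0.5 × 19.7 × 1.5 × 87.7 × 0.89 = 1153.2 kPa
q_ult = 2538.9 + 1153.2 = 3692.2 kPa.

q_ult ≈ 3690 kPa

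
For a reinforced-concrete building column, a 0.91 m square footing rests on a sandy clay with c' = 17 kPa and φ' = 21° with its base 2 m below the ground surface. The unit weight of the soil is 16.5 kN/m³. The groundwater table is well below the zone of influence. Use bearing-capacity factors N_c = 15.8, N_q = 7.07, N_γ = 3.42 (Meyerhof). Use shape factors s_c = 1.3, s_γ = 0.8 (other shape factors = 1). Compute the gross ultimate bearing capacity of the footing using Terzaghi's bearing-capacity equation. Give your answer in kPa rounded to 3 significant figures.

q_ult ≈ 603 kPa

q = γ·D_f = 16.5 × 2 = 33 kPa.
c·N_c·s_c = 17 × 15.8 × 1.3 = 349.18 kPa
q·N_q = 33 × 7.07 = 233.31 kPa
0.5·γ·B·N_γ·s_γ = 0.5 × 16.5 × 0.91 × 3.42 × 0.8 = 20.541 kPa
q_ult = 349.18 + 233.31 + 20.541 = 603.03 kPa.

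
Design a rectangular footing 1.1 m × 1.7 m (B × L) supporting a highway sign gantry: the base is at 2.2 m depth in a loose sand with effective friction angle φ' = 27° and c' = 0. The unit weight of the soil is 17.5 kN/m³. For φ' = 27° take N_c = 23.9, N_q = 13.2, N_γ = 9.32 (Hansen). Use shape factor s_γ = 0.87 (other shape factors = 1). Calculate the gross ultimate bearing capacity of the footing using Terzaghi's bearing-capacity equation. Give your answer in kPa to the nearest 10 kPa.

q_ult ≈ 590 kPa

Overburden at base level: q = 17.5 × 2.2 = 38.5 kPa.
Surcharge term q·N_q = 38.5 × 13.2 = 508.2 kPa; self-weight term 0.5·γ·B·N_γ·s_γ = 0.5 × 17.5 × 1.1 × 9.32 × 0.87 = 78.043 kPa.
q_ult = 508.2 + 78.043 = 586.24 kPa.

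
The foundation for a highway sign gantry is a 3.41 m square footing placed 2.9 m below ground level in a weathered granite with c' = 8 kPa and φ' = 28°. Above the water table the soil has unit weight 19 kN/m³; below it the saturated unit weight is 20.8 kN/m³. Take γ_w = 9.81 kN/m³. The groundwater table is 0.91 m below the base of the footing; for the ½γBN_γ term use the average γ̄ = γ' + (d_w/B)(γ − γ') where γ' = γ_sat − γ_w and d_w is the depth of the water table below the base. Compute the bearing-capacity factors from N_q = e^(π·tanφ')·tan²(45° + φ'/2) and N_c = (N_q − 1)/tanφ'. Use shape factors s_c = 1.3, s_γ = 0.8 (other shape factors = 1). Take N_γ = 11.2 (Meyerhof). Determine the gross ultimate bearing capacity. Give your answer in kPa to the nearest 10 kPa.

q_ult ≈ 1280 kPa

tan28° = 0.5317, so N_q = e^(π×0.5317)·tan²(59°) = 5.314 × 2.77 = 14.72.
N_c = (14.72 − 1)/tan28° = 25.8.
q = γ·D_f = 19 × 2.9 = 55.1 kPa.
γ' = 10.99 kN/m³; averaging over the depth B below the base, γ̄ = γ' + (d_w/B)(γ − γ') = 13.128 kN/m³.
c·N_c·s_c = 8 × 25.803 × 1.3 = 268.35 kPa
q·N_q = 55.1 × 14.72 = 811.07 kPa
0.5·γ·B·N_γ·s_γ = 0.5 × 13.128 × 3.41 × 11.2 × 0.8 = 200.55 kPa
q_ult = 268.35 + 811.07 + 200.55 = 1280 kPa.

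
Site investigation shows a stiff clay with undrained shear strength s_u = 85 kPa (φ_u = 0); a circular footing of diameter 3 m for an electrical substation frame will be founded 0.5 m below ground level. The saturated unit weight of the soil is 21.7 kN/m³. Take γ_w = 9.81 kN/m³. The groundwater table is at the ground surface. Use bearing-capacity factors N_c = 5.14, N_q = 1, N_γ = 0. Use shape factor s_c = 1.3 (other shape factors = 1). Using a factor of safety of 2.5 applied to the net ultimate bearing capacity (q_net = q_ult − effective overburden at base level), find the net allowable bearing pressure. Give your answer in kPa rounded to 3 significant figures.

q_all(net) ≈ 227 kPa

Water table at ground surface, so effective unit weight γ' = 21.7 − 9.81 = 11.89 kN/m³ is used throughout; overburden q = 11.89 × 0.5 = 5.945 kPa.
Cohesion term c·N_c·s_c = 85 × 5.14 × 1.3 = 567.97 kPa; surcharge term q·N_q = 5.945 × 1 = 5.945 kPa.
q_ult = 567.97 + 5.945 = 573.92 kPa.
Net ultimate: q_net = 573.92 − 5.945 = 567.97 kPa.
q_all(net) = 567.97 / 2.5 = 227.19 kPa.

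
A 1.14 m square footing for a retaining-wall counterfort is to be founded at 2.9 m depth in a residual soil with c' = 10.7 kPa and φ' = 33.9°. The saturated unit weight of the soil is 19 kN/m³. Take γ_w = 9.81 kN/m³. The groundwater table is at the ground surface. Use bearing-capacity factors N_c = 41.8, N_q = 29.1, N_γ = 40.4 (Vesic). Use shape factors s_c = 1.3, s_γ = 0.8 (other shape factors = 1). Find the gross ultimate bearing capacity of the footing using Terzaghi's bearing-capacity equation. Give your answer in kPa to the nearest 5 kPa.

With the water table at the surface the whole profile is submerged: γ' = 19 − 9.81 = 9.19 kN/m³, so q = γ'·D_f = 26.651 kPa; the same γ' applies in the ½γBN_γ term.
q_ult = c·N_c·s_c + q·N_q + 0.5·γ·B·N_γ·s_γ
     = 10.7 × 41.8 × 1.3 + 26.651 × 29.1 + 0.5 × 9.19 × 1.14 × 40.4 × 0.8
     = 581.44 + 775.54 + 169.3 = 1526.3 kPa.

q_ult ≈ 1525 kPa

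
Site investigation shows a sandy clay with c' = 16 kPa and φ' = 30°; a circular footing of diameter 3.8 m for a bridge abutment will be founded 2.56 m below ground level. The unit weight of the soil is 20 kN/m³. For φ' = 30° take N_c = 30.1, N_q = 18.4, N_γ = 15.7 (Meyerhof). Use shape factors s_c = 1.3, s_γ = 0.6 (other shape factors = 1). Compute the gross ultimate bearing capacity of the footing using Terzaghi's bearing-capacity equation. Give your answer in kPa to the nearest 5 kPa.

Effective surcharge at the founding depth q = γ·D_f = 20 × 2.56 = 51.2 kPa.
q_ult = c·N_c·s_c + q·N_q + 0.5·γ·B·N_γ·s_γ
     = 16 × 30.1 × 1.3 + 51.2 × 18.4 + 0.5 × 20 × 3.8 × 15.7 × 0.6
     = 626.08 + 942.08 + 357.96 = 1926.1 kPa.

q_ult ≈ 1925 kPa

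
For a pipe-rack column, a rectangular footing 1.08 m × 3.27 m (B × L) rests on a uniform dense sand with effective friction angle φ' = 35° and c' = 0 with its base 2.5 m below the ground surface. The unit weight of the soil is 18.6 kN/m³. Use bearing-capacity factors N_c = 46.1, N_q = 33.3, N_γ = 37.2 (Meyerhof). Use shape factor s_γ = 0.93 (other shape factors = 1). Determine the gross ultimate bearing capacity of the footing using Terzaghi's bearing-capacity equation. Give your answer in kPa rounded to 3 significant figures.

Overburden at base level: q = 18.6 × 2.5 = 46.5 kPa.
Surcharge term q·N_q = 46.5 × 33.3 = 1548.4 kPa; self-weight term 0.5·γ·B·N_γ·s_γ = 0.5 × 18.6 × 1.08 × 37.2 × 0.93 = 347.48 kPa.
q_ult = 1548.4 + 347.48 = 1895.9 kPa.

q_ult ≈ 1900 kPa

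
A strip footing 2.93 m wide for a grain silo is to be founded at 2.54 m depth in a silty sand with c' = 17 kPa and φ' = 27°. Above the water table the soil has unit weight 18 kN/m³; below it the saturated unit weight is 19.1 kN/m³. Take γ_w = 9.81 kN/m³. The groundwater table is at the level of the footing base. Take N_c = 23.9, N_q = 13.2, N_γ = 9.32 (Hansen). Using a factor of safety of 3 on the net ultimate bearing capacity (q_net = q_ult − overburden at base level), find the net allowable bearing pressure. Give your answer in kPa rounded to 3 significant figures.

q_all(net) ≈ 364 kPa

Effective surcharge at the founding depth q = γ·D_f = 18 × 2.54 = 45.72 kPa.
The water table coincides with the base, so in the self-weight term γ → γ' = 9.29 kN/m³.
q_ult = c·N_c + q·N_q + 0.5·γ·B·N_γ
     = 17 × 23.9 + 45.72 × 13.2 + 0.5 × 9.29 × 2.93 × 9.32
     = 406.3 + 603.5 + 126.84 = 1136.6 kPa.
q_net = 1136.6 − 45.72 = 1090.9 kPa.
q_all(net) = 1090.9 / 3 = 363.64 kPa.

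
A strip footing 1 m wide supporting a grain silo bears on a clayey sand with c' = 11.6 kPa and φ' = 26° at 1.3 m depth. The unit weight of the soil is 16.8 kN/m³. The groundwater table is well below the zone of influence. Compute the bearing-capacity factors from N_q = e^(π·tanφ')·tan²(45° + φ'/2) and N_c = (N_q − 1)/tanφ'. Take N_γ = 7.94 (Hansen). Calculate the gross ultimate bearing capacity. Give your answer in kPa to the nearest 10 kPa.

q_ult ≈ 580 kPa

tan26° = 0.4877, so N_q = e^(π×0.4877)·tan²(58°) = 4.629 × 2.561 = 11.85.
N_c = (11.85 − 1)/tan26° = 22.25.
Overburden at base level: q = 16.8 × 1.3 = 21.84 kPa.
Cohesion term c·N_c = 11.6 × 22.254 = 258.15 kPa; surcharge term q·N_q = 21.84 × 11.854 = 258.9 kPa; self-weight term 0.5·γ·B·N_γ = 0.5 × 16.8 × 1 × 7.94 = 66.696 kPa.
q_ult = 258.15 + 258.9 + 66.696 = 583.74 kPa.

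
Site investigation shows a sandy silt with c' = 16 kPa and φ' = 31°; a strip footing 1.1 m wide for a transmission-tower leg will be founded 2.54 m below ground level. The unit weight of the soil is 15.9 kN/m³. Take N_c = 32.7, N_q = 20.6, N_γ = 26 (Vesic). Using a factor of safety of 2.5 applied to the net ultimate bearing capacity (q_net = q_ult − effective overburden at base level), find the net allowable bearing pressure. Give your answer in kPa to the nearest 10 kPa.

Effective surcharge at the founding depth q = γ·D_f = 15.9 × 2.54 = 40.386 kPa.
q_ult = c·N_c + q·N_q + 0.5·γ·B·N_γ
     = 16 × 32.7 + 40.386 × 20.6 + 0.5 × 15.9 × 1.1 × 26
     = 523.2 + 831.95 + 227.37 = 1582.5 kPa.
Net ultimate: q_net = 1582.5 − 40.386 = 1542.1 kPa.
q_all(net) = 1542.1 / 2.5 = 616.85 kPa.

q_all(net) ≈ 620 kPa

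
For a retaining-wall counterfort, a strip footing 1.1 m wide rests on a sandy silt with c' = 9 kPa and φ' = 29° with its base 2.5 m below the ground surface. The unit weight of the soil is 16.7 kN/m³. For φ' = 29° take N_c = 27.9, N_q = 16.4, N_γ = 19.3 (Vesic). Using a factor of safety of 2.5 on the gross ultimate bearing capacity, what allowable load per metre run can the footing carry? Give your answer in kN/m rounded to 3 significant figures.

≈ 490 kN/m

q = γ·D_f = 16.7 × 2.5 = 41.75 kPa.
c·N_c = 9 × 27.9 = 251.1 kPa
q·N_q = 41.75 × 16.4 = 684.7 kPa
0.5·γ·B·N_γ = 0.5 × 16.7 × 1.1 × 19.3 = 177.27 kPa
q_ult = 251.1 + 684.7 + 177.27 = 1113.1 kPa.
Gross allowable pressure q_all = 1113.1 / 2.5 = 445.23 kPa.
Allowable wall load = q_all × B = 445.23 × 1.1 = 489.75 kN per metre run.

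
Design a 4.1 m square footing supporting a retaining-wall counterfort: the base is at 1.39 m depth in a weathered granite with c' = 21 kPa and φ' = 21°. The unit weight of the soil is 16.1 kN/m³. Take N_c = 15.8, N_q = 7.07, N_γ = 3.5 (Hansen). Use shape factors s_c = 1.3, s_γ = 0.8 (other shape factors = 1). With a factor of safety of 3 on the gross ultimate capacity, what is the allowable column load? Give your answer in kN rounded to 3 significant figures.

P_all ≈ 3820 kN

Effective surcharge at the founding depth q = γ·D_f = 16.1 × 1.39 = 22.379 kPa.
q_ult = c·N_c·s_c + q·N_q + 0.5·γ·B·N_γ·s_γ
     = 21 × 15.8 × 1.3 + 22.379 × 7.07 + 0.5 × 16.1 × 4.1 × 3.5 × 0.8
     = 431.34 + 158.22 + 92.414 = 681.97 kPa.
Gross allowable pressure q_all = 681.97 / 3 = 227.32 kPa.
Footing area = 16.81 m², so allowable column load = 227.32 × 16.81 = 3821.3 kN.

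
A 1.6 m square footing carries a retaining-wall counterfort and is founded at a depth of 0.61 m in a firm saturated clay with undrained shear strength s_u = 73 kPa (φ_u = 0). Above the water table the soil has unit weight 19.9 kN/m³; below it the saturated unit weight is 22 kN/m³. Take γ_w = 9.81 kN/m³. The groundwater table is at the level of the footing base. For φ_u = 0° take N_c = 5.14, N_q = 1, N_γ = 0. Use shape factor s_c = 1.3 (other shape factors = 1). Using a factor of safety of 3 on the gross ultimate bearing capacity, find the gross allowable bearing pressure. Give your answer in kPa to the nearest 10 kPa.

q_all ≈ 170 kPa

Overburden at base level: q = 19.9 × 0.61 = 12.139 kPa.
Cohesion term c·N_c·s_c = 73 × 5.14 × 1.3 = 487.79 kPa; surcharge term q·N_q = 12.139 × 1 = 12.139 kPa.
q_ult = 487.79 + 12.139 = 499.93 kPa.
q_all = 499.93 / 3 = 166.64 kPa.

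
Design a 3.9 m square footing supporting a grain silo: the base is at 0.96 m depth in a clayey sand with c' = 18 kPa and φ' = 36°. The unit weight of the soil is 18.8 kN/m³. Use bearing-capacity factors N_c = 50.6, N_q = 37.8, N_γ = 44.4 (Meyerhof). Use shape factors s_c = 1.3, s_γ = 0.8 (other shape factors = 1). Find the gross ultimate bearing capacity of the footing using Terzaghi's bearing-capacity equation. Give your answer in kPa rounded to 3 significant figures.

Effective surcharge at the founding depth q = γ·D_f = 18.8 × 0.96 = 18.048 kPa.
q_ult = c·N_c·s_c + q·N_q + 0.5·γ·B·N_γ·s_γ
     = 18 × 50.6 × 1.3 + 18.048 × 37.8 + 0.5 × 18.8 × 3.9 × 44.4 × 0.8
     = 1184 + 682.21 + 1302.2 = 3168.4 kPa.

q_ult ≈ 3170 kPa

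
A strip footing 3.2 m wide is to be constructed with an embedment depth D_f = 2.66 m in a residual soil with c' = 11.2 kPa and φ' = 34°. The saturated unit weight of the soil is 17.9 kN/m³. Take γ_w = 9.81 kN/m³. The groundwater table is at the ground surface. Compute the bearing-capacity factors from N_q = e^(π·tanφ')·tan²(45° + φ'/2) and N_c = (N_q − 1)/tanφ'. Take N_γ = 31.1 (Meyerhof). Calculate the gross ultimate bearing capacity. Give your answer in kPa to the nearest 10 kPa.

tan34° = 0.6745, so N_q = e^(π×0.6745)·tan²(62°) = 8.323 × 3.537 = 29.44.
N_c = (29.44 − 1)/tan34° = 42.16.
Water table at ground surface, so effective unit weight γ' = 17.9 − 9.81 = 8.09 kN/m³ is used throughout; overburden q = 8.09 × 2.66 = 21.519 kPa; the same γ' applies in the ½γBN_γ term.
Cohesion term c·N_c = 11.2 × 42.164 = 472.23 kPa; surcharge term q·N_q = 21.519 × 29.44 = 633.53 kPa; self-weight term 0.5·γ·B·N_γ = 0.5 × 8.09 × 3.2 × 31.1 = 402.56 kPa.
q_ult = 472.23 + 633.53 + 402.56 = 1508.3 kPa.

q_ult ≈ 1510 kPa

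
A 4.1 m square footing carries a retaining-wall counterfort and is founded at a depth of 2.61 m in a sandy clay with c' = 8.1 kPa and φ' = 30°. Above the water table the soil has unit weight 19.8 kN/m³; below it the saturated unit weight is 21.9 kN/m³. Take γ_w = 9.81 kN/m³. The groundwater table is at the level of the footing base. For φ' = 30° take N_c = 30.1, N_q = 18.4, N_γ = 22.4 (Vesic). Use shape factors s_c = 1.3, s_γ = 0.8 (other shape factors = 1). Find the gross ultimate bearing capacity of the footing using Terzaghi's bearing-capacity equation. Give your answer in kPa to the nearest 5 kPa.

q_ult ≈ 1710 kPa

Overburden at base level: q = 19.8 × 2.61 = 51.678 kPa.
Below the base the soil is submerged, so the ½γBN_γ term uses γ' = 21.9 − 9.81 = 12.09 kN/m³.
Cohesion term c·N_c·s_c = 8.1 × 30.1 × 1.3 = 316.95 kPa; surcharge term q·N_q = 51.678 × 18.4 = 950.88 kPa; self-weight term 0.5·γ·B·N_γ·s_γ = 0.5 × 12.09 × 4.1 × 22.4 × 0.8 = 444.14 kPa.
q_ult = 316.95 + 950.88 + 444.14 = 1712 kPa.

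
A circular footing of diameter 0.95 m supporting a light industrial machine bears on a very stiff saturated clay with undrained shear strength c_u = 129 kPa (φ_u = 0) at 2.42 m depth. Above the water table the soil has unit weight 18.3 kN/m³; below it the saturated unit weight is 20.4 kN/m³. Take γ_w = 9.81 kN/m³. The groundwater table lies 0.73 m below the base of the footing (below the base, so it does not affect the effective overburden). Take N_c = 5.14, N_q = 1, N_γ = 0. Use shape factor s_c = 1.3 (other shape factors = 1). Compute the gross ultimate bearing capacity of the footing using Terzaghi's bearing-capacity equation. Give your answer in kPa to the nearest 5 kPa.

Overburden at base level: q = 18.3 × 2.42 = 44.286 kPa.
Cohesion term c·N_c·s_c = 129 × 5.14 × 1.3 = 861.98 kPa; surcharge term q·N_q = 44.286 × 1 = 44.286 kPa.
q_ult = 861.98 + 44.286 = 906.26 kPa.

q_ult ≈ 905 kPa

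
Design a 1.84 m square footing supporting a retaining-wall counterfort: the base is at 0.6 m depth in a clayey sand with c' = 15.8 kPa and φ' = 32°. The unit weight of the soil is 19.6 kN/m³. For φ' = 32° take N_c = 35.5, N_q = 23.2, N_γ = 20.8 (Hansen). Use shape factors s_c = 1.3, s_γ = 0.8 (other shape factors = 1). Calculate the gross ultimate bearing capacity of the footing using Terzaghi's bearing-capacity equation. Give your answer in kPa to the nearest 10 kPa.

q_ult ≈ 1300 kPa

Effective surcharge at the founding depth q = γ·D_f = 19.6 × 0.6 = 11.76 kPa.
q_ult = c·N_c·s_c + q·N_q + 0.5·γ·B·N_γ·s_γ
     = 15.8 × 35.5 × 1.3 + 11.76 × 23.2 + 0.5 × 19.6 × 1.84 × 20.8 × 0.8
     = 729.17 + 272.83 + 300.05 = 1302.1 kPa.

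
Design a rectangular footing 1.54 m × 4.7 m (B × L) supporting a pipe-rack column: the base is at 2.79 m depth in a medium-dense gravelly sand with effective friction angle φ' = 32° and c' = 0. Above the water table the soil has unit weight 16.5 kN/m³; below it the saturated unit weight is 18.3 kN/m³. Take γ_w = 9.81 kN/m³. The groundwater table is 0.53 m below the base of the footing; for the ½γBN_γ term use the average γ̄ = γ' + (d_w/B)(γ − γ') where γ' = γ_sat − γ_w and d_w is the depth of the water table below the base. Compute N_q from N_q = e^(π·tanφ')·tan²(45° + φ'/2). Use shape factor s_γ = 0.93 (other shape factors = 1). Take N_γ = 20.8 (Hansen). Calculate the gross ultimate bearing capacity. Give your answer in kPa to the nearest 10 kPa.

q_ult ≈ 1230 kPa

tan32° = 0.6249, so N_q = e^(π×0.6249)·tan²(61°) = 7.121 × 3.255 = 23.18.
q = γ·D_f = 16.5 × 2.79 = 46.035 kPa.
γ' = 8.49 kN/m³; averaging over the depth B below the base, γ̄ = γ' + (d_w/B)(γ − γ') = 11.247 kN/m³.
q·N_q = 46.035 × 23.177 = 1066.9 kPa
0.5·γ·B·N_γ·s_γ = 0.5 × 11.247 × 1.54 × 20.8 × 0.93 = 167.52 kPa
q_ult = 1066.9 + 167.52 = 1234.5 kPa.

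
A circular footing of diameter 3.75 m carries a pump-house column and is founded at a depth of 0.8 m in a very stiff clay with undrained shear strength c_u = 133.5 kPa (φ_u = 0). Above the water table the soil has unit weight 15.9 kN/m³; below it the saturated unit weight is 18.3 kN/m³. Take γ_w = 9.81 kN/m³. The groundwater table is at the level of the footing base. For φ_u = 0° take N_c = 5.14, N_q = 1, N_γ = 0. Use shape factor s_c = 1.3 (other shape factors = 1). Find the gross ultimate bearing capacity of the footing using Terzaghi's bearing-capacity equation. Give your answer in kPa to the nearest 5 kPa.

q_ult ≈ 905 kPa

Overburden at base level: q = 15.9 × 0.8 = 12.72 kPa.
Cohesion term c·N_c·s_c = 133.5 × 5.14 × 1.3 = 892.05 kPa; surcharge term q·N_q = 12.72 × 1 = 12.72 kPa.
q_ult = 892.05 + 12.72 = 904.77 kPa.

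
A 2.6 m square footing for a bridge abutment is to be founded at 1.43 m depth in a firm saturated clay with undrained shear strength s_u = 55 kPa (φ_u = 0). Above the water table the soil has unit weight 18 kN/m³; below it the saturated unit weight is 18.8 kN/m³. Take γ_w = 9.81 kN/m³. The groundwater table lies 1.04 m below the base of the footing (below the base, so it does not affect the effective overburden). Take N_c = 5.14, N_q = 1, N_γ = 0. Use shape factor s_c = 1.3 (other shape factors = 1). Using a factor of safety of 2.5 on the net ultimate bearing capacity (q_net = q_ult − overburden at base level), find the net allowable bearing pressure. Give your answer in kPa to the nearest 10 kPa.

Overburden at base level: q = 18 × 1.43 = 25.74 kPa.
Cohesion term c·N_c·s_c = 55 × 5.14 × 1.3 = 367.51 kPa; surcharge term q·N_q = 25.74 × 1 = 25.74 kPa.
q_ult = 367.51 + 25.74 = 393.25 kPa.
q_net = 393.25 − 25.74 = 367.51 kPa.
q_all(net) = 367.51 / 2.5 = 147 kPa.

q_all(net) ≈ 150 kPa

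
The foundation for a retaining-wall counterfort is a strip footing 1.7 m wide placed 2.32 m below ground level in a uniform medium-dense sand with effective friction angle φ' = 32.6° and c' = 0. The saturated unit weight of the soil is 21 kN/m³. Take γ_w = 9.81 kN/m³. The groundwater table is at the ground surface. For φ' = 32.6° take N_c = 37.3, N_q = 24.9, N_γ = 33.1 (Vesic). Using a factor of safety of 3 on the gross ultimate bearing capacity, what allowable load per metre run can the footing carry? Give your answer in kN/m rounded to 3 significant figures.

≈ 545 kN/m

With the water table at the surface the whole profile is submerged: γ' = 21 − 9.81 = 11.19 kN/m³, so q = γ'·D_f = 25.961 kPa; the same γ' applies in the ½γBN_γ term.
q_ult = q·N_q + 0.5·γ·B·N_γ
     = 25.961 × 24.9 + 0.5 × 11.19 × 1.7 × 33.1
     = 646.42 + 314.83 = 961.25 kPa.
Gross allowable pressure q_all = 961.25 / 3 = 320.42 kPa.
Allowable wall load = q_all × B = 320.42 × 1.7 = 544.71 kN per metre run.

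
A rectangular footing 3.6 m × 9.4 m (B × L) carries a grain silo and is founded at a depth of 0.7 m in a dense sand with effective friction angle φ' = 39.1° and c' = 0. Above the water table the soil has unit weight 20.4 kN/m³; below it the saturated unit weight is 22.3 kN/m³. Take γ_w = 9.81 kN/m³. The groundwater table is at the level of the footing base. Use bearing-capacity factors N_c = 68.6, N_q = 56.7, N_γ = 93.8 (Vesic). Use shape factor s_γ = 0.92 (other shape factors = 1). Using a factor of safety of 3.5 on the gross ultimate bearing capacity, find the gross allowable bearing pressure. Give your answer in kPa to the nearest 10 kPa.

q = γ·D_f = 20.4 × 0.7 = 14.28 kPa.
For the ½γBN_γ term take γ' = 22.3 − 9.81 = 12.49 kN/m³ (soil below base is submerged).
q·N_q = 14.28 × 56.7 = 809.68 kPa
0.5·γ·B·N_γ·s_γ = 0.5 × 12.49 × 3.6 × 93.8 × 0.92 = 1940.1 kPa
q_ult = 809.68 + 1940.1 = 2749.8 kPa.
q_all = 2749.8 / 3.5 = 785.65 kPa.

q_all ≈ 790 kPa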